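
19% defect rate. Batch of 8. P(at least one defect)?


P(all good) = (81/100)^8 = 1853020188851841/10000000000000000
P(≥1 defect) = 8146979811148159/10000000000000000

P = 8146979811148159/10000000000000000 ≈ 81.47%


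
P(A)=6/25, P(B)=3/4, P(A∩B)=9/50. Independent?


P(A)×P(B) = 9/50
P(A∩B) = 9/50
Equal ✓ → Independent

Yes, independent


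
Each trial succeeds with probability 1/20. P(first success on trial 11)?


Geometric: P(X=11) = (1-p)^(k-1)×p = (19/20)^10×1/20 = 6131066257801/204800000000000

P(X=11) = 6131066257801/204800000000000 ≈ 2.99%


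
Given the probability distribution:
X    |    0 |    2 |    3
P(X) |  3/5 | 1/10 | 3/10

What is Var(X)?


E[X] = 11/10
E[X²] = 31/10
Var(X) = E[X²] - (E[X])² = 31/10 - 121/100 = 189/100

Var(X) = 189/100 ≈ 1.8900


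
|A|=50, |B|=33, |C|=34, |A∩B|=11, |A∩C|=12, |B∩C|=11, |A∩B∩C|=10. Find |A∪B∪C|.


|A∪B∪C| = 50+33+34-11-12-11+10 = 93

|A∪B∪C| = 93


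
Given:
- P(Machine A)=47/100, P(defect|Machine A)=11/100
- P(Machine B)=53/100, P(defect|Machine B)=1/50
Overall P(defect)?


P(B) = Σ P(B|Aᵢ)×P(Aᵢ)
  11/100×47/100 = 517/10000
  1/50×53/100 = 53/5000
Sum = 623/10000

P(defect) = 623/10000 ≈ 6.23%


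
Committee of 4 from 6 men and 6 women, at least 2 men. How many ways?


Count by #men:
  2M,2W: C(6,2)×C(6,2)=225
  3M,1W: C(6,3)×C(6,1)=120
  4M,0W: C(6,4)×C(6,0)=15
Total = 360

360


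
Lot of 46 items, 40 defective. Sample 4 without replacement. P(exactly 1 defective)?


Hypergeometric: C(40,1)×C(6,3)/C(46,4)
= 40×20/163185 = 160/32637

P(X=1) = 160/32637 ≈ 0.49%


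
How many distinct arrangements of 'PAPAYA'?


Letters: 6, freq: {'P': 2, 'A': 3, 'Y': 1}
6!/(2!×3!×1!) = 720/12 = 60

60


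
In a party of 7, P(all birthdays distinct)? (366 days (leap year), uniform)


P(all different) = Π(366-i)/366 for i=0..6
= (366/366)×(365/366)×...×(360/366)
= 0.943914

P ≈ 0.9439 ≈ 94.39%


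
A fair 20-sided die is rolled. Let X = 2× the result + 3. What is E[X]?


E[die] = (1+20)/2 = 21/2
E[X] = 2×21/2 + 3 = 24

E[X] = 24


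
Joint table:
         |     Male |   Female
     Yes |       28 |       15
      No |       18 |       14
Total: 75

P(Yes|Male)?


P(Yes|Male) = 28/(28+18) = 28/46 = 14/23

P = 14/23 ≈ 60.87%


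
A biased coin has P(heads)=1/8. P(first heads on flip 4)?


Geometric: P(X=4) = (1-p)^(k-1)×p = (7/8)^3×1/8 = 343/4096

P(X=4) = 343/4096 ≈ 8.37%


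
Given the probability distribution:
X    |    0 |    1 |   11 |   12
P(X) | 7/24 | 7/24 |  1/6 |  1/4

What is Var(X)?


E[X] = 41/8
E[X²] = 1355/24
Var(X) = E[X²] - (E[X])² = 1355/24 - 1681/64 = 5797/192

Var(X) = 5797/192 ≈ 30.1927


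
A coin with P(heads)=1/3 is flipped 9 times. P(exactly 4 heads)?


Binomial: P(X=4) = C(9,4)×p^4×(1-p)^5
= 126 × 1/81 × 32/243 = 448/2187

P(X=4) = 448/2187 ≈ 20.48%


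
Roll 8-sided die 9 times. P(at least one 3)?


P(no 3)^9 = (7/8)^9 = 40353607/134217728
P(≥1) = 1 - 40353607/134217728 = 93864121/134217728

P = 93864121/134217728 ≈ 69.93%


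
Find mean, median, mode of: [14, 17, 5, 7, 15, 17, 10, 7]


Sorted: [5, 7, 7, 10, 14, 15, 17, 17]
Mean = 92/8 = 23/2
Median = 12
Freq: {14: 1, 17: 2, 5: 1, 7: 2, 15: 1, 10: 1}
Mode: [7, 17]

Mean=23/2, Median=12, Mode=[7, 17]


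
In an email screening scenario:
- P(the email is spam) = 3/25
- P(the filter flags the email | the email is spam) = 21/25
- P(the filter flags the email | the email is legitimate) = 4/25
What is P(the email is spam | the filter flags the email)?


Using Bayes' theorem:
P(A|B) = P(B|A)·P(A) / P(B)

P(the filter flags the email) = 21/25 × 3/25 + 4/25 × 22/25
= 63/625 + 88/625 = 151/625

P(the email is spam|the filter flags the email) = (63/625) / (151/625) = 63/151

P(the email is spam|the filter flags the email) = 63/151 ≈ 41.72%


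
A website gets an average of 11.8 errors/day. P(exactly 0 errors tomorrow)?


Poisson(λ=11.8): P(X=0) = e^(-λ)×λ^k/k!
= e^(-11.8) × 11.8^0 / 0!
≈ 7.504557915e-06 × 1 / 1 ≈ 0.000008

P(X=0) ≈ 0.000008 ≈ 0.00%


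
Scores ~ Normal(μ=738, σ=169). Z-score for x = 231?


z = (x - μ)/σ = (231 - 738)/169 = -3.0

z = -3.0


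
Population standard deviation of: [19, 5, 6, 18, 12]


Mean = 60/5 = 12
  (19-12)²=49
  (5-12)²=49
  (6-12)²=36
  (18-12)²=36
  (12-12)²=0
Σ(x-μ)² = 170
σ² = 170/5 = 34

σ = √(34) ≈ 5.8310


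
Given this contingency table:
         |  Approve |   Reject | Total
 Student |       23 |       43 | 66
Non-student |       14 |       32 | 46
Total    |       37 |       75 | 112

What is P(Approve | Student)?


P(Approve | Student) = 23/(23+43) = 23/66

P(Approve|Student) = 23/66 ≈ 34.85%


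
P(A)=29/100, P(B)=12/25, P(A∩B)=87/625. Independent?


P(A)×P(B) = 87/625
P(A∩B) = 87/625
Equal ✓ → Independent

Yes, independent


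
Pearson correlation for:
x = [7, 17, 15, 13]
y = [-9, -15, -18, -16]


n=4, Σx=52, Σy=-58, Σxy=-796, Σx²=732, Σy²=886
r = (4×(-796) - 52×(-58))/√((4×732 - 52²)(4×886 - (-58)²))
= -168/√(224×180) = -168/√40320 ≈ -168/200.7984 ≈ -0.8367

r ≈ -0.8367


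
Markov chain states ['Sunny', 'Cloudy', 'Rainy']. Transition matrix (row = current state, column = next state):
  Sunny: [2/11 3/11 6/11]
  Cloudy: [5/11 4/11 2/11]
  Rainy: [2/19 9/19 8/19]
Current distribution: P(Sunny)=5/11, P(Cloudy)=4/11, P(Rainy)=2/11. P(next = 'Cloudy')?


P(next=Cloudy) = Σᵢ P(now=i)×P(i→Cloudy)
= 5/11×3/11 + 4/11×4/11 + 2/11×9/19
= 15/121 + 16/121 + 18/209 = 787/2299

P = 787/2299 ≈ 0.3423


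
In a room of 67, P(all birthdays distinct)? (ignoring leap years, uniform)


P(all different) = Π(365-i)/365 for i=0..66
= (365/365)×(364/365)×...×(299/365)
= 0.001560

P ≈ 0.0016 ≈ 0.16%


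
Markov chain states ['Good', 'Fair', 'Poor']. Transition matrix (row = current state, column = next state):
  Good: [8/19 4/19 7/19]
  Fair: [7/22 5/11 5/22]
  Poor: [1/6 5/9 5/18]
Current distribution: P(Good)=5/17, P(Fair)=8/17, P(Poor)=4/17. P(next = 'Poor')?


P(next=Poor) = Σᵢ P(now=i)×P(i→Poor)
= 5/17×7/19 + 8/17×5/22 + 4/17×5/18
= 35/323 + 20/187 + 10/153 = 8975/31977

P = 8975/31977 ≈ 0.2807


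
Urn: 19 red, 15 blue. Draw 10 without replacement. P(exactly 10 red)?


Hypergeometric: C(19,10)×C(15,0)/C(34,10)
= 92378×1/131128140 = 19/26970

P(X=10) = 19/26970 ≈ 0.07%


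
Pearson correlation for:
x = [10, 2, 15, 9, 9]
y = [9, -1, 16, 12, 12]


n=5, Σx=45, Σy=48, Σxy=544, Σx²=491, Σy²=626
r = (5×544 - 45×48)/√((5×491 - 45²)(5×626 - 48²))
= 560/√(430×826) = 560/√355180 ≈ 560/595.9698 ≈ 0.9396

r ≈ 0.9396


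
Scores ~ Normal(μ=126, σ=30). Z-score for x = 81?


z = (x - μ)/σ = (81 - 126)/30 = -1.5

z = -1.5


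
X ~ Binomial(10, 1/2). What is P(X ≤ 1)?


P(X ≤ 1) = Σ P(X=i) for i=0..1
P(X=0) = 1/1024
P(X=1) = 5/512
Sum = 11/1024

P(X ≤ 1) = 11/1024 ≈ 1.07%


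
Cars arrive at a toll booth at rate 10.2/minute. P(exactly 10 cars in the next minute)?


Poisson(λ=10.2): P(X=10) = e^(-λ)×λ^k/k!
= e^(-10.2) × 10.2^10 / 10!
≈ 3.717031868e-05 × 12189944199.9 / 3628800 ≈ 0.124863

P(X=10) ≈ 0.124863 ≈ 12.49%


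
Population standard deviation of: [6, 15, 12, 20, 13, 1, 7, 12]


Mean = 86/8 = 43/4
  (6-43/4)²=361/16
  (15-43/4)²=289/16
  (12-43/4)²=25/16
  (20-43/4)²=1369/16
  (13-43/4)²=81/16
  (1-43/4)²=1521/16
  (7-43/4)²=225/16
  (12-43/4)²=25/16
Σ(x-μ)² = 487/2
σ² = (487/2)/8 = 487/16

σ = √(487/16) ≈ 5.5170


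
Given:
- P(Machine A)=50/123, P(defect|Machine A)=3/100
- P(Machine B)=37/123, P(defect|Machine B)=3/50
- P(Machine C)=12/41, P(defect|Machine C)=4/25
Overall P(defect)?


P(B) = Σ P(B|Aᵢ)×P(Aᵢ)
  3/100×50/123 = 1/82
  3/50×37/123 = 37/2050
  4/25×12/41 = 48/1025
Sum = 79/1025

P(defect) = 79/1025 ≈ 7.71%


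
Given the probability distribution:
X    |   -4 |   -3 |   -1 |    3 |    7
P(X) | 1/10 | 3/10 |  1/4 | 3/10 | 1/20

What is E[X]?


E[X] = Σ x·P(X=x)
= (-4)×(1/10) + (-3)×(3/10) + (-1)×(1/4) + (3)×(3/10) + (7)×(1/20)
= -3/10

E[X] = -3/10


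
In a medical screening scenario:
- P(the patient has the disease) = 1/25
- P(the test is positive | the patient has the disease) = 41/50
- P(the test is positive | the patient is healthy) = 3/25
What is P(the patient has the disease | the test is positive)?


Using Bayes' theorem:
P(A|B) = P(B|A)·P(A) / P(B)

P(the test is positive) = 41/50 × 1/25 + 3/25 × 24/25
= 41/1250 + 72/625 = 37/250

P(the patient has the disease|the test is positive) = (41/1250) / (37/250) = 41/185

P(the patient has the disease|the test is positive) = 41/185 ≈ 22.16%


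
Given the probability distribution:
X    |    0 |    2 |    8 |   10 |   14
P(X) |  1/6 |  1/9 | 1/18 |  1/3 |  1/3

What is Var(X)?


E[X] = 26/3
E[X²] = 308/3
Var(X) = E[X²] - (E[X])² = 308/3 - 676/9 = 248/9

Var(X) = 248/9 ≈ 27.5556


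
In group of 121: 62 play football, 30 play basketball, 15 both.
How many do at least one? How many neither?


|A∪B| = 62+30-15 = 77
Neither = 121-77 = 44

At least one: 77; Neither: 44


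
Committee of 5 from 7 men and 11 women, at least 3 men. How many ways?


Count by #men:
  3M,2W: C(7,3)×C(11,2)=1925
  4M,1W: C(7,4)×C(11,1)=385
  5M,0W: C(7,5)×C(11,0)=21
Total = 2331

2331


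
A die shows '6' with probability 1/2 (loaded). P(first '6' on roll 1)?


Geometric: P(X=1) = (1-p)^(k-1)×p = (1/2)^0×1/2 = 1/2

P(X=1) = 1/2 ≈ 50.00%


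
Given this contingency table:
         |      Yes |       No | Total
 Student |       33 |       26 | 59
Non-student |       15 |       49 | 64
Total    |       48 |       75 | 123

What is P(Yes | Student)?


P(Yes | Student) = 33/(33+26) = 33/59

P(Yes|Student) = 33/59 ≈ 55.93%


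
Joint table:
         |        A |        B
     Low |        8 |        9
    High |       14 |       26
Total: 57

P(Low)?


P(Low) = (8+9)/57 = 17/57

P(Low) = 17/57 ≈ 29.82%


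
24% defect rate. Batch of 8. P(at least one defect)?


P(all good) = (19/25)^8 = 16983563041/152587890625
P(≥1 defect) = 135604327584/152587890625

P = 135604327584/152587890625 ≈ 88.87%


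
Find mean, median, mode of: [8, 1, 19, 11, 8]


Sorted: [1, 8, 8, 11, 19]
Mean = 47/5
Median = 8
Freq: {8: 2, 1: 1, 19: 1, 11: 1}
Mode: [8]

Mean=47/5, Median=8, Mode=8


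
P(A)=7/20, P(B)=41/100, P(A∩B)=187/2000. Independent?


P(A)×P(B) = 287/2000
P(A∩B) = 187/2000
Not equal → NOT independent

No, not independent


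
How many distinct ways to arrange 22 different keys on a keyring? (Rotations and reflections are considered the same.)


Free circular arrangements: rotations and reflections both identified.
(n-1)!/2 = 21!/2 = 51090942171709440000/2 = 25545471085854720000

25545471085854720000


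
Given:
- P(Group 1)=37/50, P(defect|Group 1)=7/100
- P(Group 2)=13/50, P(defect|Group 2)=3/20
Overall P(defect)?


P(B) = Σ P(B|Aᵢ)×P(Aᵢ)
  7/100×37/50 = 259/5000
  3/20×13/50 = 39/1000
Sum = 227/2500

P(defect) = 227/2500 ≈ 9.08%


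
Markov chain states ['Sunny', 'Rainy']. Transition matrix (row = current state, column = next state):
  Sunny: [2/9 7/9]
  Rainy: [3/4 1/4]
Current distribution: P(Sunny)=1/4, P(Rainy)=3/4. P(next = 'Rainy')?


P(next=Rainy) = Σᵢ P(now=i)×P(i→Rainy)
= 1/4×7/9 + 3/4×1/4
= 7/36 + 3/16 = 55/144

P = 55/144 ≈ 0.3819


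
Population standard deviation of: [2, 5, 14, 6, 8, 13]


Mean = 48/6 = 8
  (2-8)²=36
  (5-8)²=9
  (14-8)²=36
  (6-8)²=4
  (8-8)²=0
  (13-8)²=25
Σ(x-μ)² = 110
σ² = 110/6 = 55/3

σ = √(55/3) ≈ 4.2817


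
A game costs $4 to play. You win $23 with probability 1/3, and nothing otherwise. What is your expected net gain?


E[gain] = (23-4)×1/3 + (-4)×2/3
= 19/3 - 8/3 = 11/3

Expected net gain = $11/3 ≈ $3.67


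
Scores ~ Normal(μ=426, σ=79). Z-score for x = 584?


z = (x - μ)/σ = (584 - 426)/79 = 2.0

z = 2.0


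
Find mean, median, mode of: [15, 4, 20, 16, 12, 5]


Sorted: [4, 5, 12, 15, 16, 20]
Mean = 72/6 = 12
Median = 27/2
Freq: {15: 1, 4: 1, 20: 1, 16: 1, 12: 1, 5: 1}
Mode: No mode

Mean=12, Median=27/2, Mode=No mode


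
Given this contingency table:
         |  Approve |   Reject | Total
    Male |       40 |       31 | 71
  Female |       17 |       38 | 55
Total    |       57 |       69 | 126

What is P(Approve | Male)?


P(Approve | Male) = 40/(40+31) = 40/71

P(Approve|Male) = 40/71 ≈ 56.34%


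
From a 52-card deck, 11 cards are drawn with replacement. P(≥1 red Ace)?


P(not a red Ace) = 50/52 = 25/26
P(none in 11 draws) = (25/26)^11 = 2384185791015625/3670344486987776
P(≥1 red Ace) = 1 - 2384185791015625/3670344486987776 = 1286158695972151/3670344486987776

P = 1286158695972151/3670344486987776 ≈ 35.04%


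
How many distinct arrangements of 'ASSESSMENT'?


Letters: 10, freq: {'A': 1, 'S': 4, 'E': 2, 'M': 1, 'N': 1, 'T': 1}
10!/(1!×4!×2!×1!×1!×1!) = 3628800/48 = 75600

75600


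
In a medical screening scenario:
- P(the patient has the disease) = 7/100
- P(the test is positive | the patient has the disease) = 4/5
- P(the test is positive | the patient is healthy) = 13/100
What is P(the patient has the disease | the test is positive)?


Using Bayes' theorem:
P(A|B) = P(B|A)·P(A) / P(B)

P(the test is positive) = 4/5 × 7/100 + 13/100 × 93/100
= 7/125 + 1209/10000 = 1769/10000

P(the patient has the disease|the test is positive) = (7/125) / (1769/10000) = 560/1769

P(the patient has the disease|the test is positive) = 560/1769 ≈ 31.66%


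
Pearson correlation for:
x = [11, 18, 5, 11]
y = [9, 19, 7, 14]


n=4, Σx=45, Σy=49, Σxy=630, Σx²=591, Σy²=687
r = (4×630 - 45×49)/√((4×591 - 45²)(4×687 - 49²))
= 315/√(339×347) = 315/√117633 ≈ 315/342.9767 ≈ 0.9184

r ≈ 0.9184


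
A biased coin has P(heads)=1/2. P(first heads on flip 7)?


Geometric: P(X=7) = (1-p)^(k-1)×p = (1/2)^6×1/2 = 1/128

P(X=7) = 1/128 ≈ 0.78%


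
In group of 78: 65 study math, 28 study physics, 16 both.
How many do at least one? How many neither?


|A∪B| = 65+28-16 = 77
Neither = 78-77 = 1

At least one: 77; Neither: 1


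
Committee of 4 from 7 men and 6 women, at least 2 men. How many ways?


Count by #men:
  2M,2W: C(7,2)×C(6,2)=315
  3M,1W: C(7,3)×C(6,1)=210
  4M,0W: C(7,4)×C(6,0)=35
Total = 560

560


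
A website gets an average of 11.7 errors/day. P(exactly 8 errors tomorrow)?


Poisson(λ=11.7): P(X=8) = e^(-λ)×λ^k/k!
= e^(-11.7) × 11.7^8 / 8!
≈ 8.293819161e-06 × 351145327.58 / 40320 ≈ 0.072231

P(X=8) ≈ 0.072231 ≈ 7.22%


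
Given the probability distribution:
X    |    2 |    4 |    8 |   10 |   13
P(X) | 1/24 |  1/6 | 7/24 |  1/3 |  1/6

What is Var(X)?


E[X] = 103/12
E[X²] = 83
Var(X) = E[X²] - (E[X])² = 83 - 10609/144 = 1343/144

Var(X) = 1343/144 ≈ 9.3264


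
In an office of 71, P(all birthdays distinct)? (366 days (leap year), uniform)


P(all different) = Π(366-i)/366 for i=0..70
= (366/366)×(365/366)×...×(296/366)
= 0.000694

P ≈ 0.0007 ≈ 0.07%


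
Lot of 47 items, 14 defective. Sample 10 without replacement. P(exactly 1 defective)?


Hypergeometric: C(14,1)×C(33,9)/C(47,10)
= 14×38567100/5178066751 = 3775800/36210257

P(X=1) = 3775800/36210257 ≈ 10.43%


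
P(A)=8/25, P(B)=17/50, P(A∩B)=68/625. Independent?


P(A)×P(B) = 68/625
P(A∩B) = 68/625
Equal ✓ → Independent

Yes, independent


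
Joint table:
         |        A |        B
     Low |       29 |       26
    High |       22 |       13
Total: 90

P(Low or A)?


P(Low∨A) = P(Low) + P(A) - P(Low∧A)
= (55 + 51 - 29)/90 = 77/90

P = 77/90 ≈ 85.56%


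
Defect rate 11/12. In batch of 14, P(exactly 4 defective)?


Binomial: P(X=4) = C(14,4)×p^4×(1-p)^10
= 1001 × 14641/20736 × 1/61917364224 = 14655641/1283918464548864

P(X=4) = 14655641/1283918464548864 ≈ 0.00%


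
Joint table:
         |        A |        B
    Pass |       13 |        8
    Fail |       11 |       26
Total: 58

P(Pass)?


P(Pass) = (13+8)/58 = 21/58

P(Pass) = 21/58 ≈ 36.21%


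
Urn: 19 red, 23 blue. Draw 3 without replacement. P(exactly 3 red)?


Hypergeometric: C(19,3)×C(23,0)/C(42,3)
= 969×1/11480 = 969/11480

P(X=3) = 969/11480 ≈ 8.44%


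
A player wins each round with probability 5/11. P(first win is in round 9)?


Geometric: P(X=9) = (1-p)^(k-1)×p = (6/11)^8×5/11 = 8398080/2357947691

P(X=9) = 8398080/2357947691 ≈ 0.36%


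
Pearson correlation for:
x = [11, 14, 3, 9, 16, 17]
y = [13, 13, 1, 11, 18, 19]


n=6, Σx=70, Σy=75, Σxy=1038, Σx²=952, Σy²=1145
r = (6×1038 - 70×75)/√((6×952 - 70²)(6×1145 - 75²))
= 978/√(812×1245) = 978/√1010940 ≈ 978/1005.4551 ≈ 0.9727

r ≈ 0.9727


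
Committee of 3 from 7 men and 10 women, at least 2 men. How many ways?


Count by #men:
  2M,1W: C(7,2)×C(10,1)=210
  3M,0W: C(7,3)×C(10,0)=35
Total = 245

245


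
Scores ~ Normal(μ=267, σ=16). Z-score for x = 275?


z = (x - μ)/σ = (275 - 267)/16 = 0.5

z = 0.5


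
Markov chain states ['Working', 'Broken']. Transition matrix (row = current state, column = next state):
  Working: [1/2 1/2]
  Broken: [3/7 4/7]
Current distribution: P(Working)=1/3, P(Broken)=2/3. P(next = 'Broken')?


P(next=Broken) = Σᵢ P(now=i)×P(i→Broken)
= 1/3×1/2 + 2/3×4/7
= 1/6 + 8/21 = 23/42

P = 23/42 ≈ 0.5476


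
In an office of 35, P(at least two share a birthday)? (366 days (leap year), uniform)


P(all different) = Π(366-i)/366 for i=0..34
= 0.186502
P(match) = 1 - 0.186502 = 0.813498

P ≈ 0.8135 ≈ 81.35%


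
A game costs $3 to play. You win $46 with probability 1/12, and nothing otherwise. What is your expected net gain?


E[gain] = (46-3)×1/12 + (-3)×11/12
= 43/12 - 11/4 = 5/6

Expected net gain = $5/6 ≈ $0.83


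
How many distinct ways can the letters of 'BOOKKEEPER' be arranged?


Letters: 10, freq: {'B': 1, 'O': 2, 'K': 2, 'E': 3, 'P': 1, 'R': 1}
10!/(1!×2!×2!×3!×1!×1!) = 3628800/24 = 151200

151200


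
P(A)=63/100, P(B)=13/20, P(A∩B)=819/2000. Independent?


P(A)×P(B) = 819/2000
P(A∩B) = 819/2000
Equal ✓ → Independent

Yes, independent


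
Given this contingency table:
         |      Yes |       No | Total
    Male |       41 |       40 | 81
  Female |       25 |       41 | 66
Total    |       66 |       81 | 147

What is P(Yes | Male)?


P(Yes | Male) = 41/(41+40) = 41/81

P(Yes|Male) = 41/81 ≈ 50.62%


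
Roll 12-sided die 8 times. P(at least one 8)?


P(no 8)^8 = (11/12)^8 = 214358881/429981696
P(≥1) = 1 - 214358881/429981696 = 215622815/429981696

P = 215622815/429981696 ≈ 50.15%


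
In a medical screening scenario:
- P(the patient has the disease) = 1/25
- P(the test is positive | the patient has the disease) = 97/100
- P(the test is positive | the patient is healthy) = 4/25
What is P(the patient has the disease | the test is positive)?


Using Bayes' theorem:
P(A|B) = P(B|A)·P(A) / P(B)

P(the test is positive) = 97/100 × 1/25 + 4/25 × 24/25
= 97/2500 + 96/625 = 481/2500

P(the patient has the disease|the test is positive) = (97/2500) / (481/2500) = 97/481

P(the patient has the disease|the test is positive) = 97/481 ≈ 20.17%


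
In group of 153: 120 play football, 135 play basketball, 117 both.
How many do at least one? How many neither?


|A∪B| = 120+135-117 = 138
Neither = 153-138 = 15

At least one: 138; Neither: 15


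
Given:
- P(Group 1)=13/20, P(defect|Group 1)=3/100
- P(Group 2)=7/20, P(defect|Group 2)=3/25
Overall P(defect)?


P(B) = Σ P(B|Aᵢ)×P(Aᵢ)
  3/100×13/20 = 39/2000
  3/25×7/20 = 21/500
Sum = 123/2000

P(defect) = 123/2000 ≈ 6.15%


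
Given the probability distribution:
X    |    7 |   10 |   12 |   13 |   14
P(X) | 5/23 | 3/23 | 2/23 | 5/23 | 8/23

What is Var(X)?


E[X] = 266/23
E[X²] = 3246/23
Var(X) = E[X²] - (E[X])² = 3246/23 - 70756/529 = 3902/529

Var(X) = 3902/529 ≈ 7.3762


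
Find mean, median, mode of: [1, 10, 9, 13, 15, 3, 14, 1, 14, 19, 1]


Sorted: [1, 1, 1, 3, 9, 10, 13, 14, 14, 15, 19]
Mean = 100/11
Median = 10
Freq: {1: 3, 10: 1, 9: 1, 13: 1, 15: 1, 3: 1, 14: 2, 19: 1}
Mode: [1]

Mean=100/11, Median=10, Mode=1


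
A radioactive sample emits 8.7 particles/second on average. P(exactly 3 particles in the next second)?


Poisson(λ=8.7): P(X=3) = e^(-λ)×λ^k/k!
= e^(-8.7) × 8.7^3 / 3!
≈ 0.000166585811 × 658.503 / 6 ≈ 0.018283

P(X=3) ≈ 0.018283 ≈ 1.83%


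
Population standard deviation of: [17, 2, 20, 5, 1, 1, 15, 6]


Mean = 67/8
  (17-67/8)²=4761/64
  (2-67/8)²=2601/64
  (20-67/8)²=8649/64
  (5-67/8)²=729/64
  (1-67/8)²=3481/64
  (1-67/8)²=3481/64
  (15-67/8)²=2809/64
  (6-67/8)²=361/64
Σ(x-μ)² = 3359/8
σ² = (3359/8)/8 = 3359/64

σ = √(3359/64) ≈ 7.2446


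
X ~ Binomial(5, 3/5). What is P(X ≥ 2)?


P(X ≥ 2) = Σ P(X=i) for i=2..5
P(X=2) = 144/625
P(X=3) = 216/625
P(X=4) = 162/625
P(X=5) = 243/3125
Sum = 2853/3125

P(X ≥ 2) = 2853/3125 ≈ 91.30%


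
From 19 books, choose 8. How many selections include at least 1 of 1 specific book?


Complement: C(19,8) - C(18,8) = 75582 - 43758 = 31824

31824


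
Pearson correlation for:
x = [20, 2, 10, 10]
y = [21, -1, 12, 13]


n=4, Σx=42, Σy=45, Σxy=668, Σx²=604, Σy²=755
r = (4×668 - 42×45)/√((4×604 - 42²)(4×755 - 45²))
= 782/√(652×995) = 782/√648740 ≈ 782/805.4440 ≈ 0.9709

r ≈ 0.9709


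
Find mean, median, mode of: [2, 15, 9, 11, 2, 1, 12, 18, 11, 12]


Sorted: [1, 2, 2, 9, 11, 11, 12, 12, 15, 18]
Mean = 93/10
Median = 11
Freq: {2: 2, 15: 1, 9: 1, 11: 2, 1: 1, 12: 2, 18: 1}
Mode: [2, 11, 12]

Mean=93/10, Median=11, Mode=[2, 11, 12]


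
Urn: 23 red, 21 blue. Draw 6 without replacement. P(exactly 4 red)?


Hypergeometric: C(23,4)×C(21,2)/C(44,6)
= 8855×210/7059052 = 12075/45838

P(X=4) = 12075/45838 ≈ 26.34%


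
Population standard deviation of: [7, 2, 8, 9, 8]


Mean = 34/5
  (7-34/5)²=1/25
  (2-34/5)²=576/25
  (8-34/5)²=36/25
  (9-34/5)²=121/25
  (8-34/5)²=36/25
Σ(x-μ)² = 154/5
σ² = (154/5)/5 = 154/25

σ = √(154/25) ≈ 2.4819


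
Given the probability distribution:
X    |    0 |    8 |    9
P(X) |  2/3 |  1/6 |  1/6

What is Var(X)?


E[X] = 17/6
E[X²] = 145/6
Var(X) = E[X²] - (E[X])² = 145/6 - 289/36 = 581/36

Var(X) = 581/36 ≈ 16.1389


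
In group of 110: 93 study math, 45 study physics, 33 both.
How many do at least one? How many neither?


|A∪B| = 93+45-33 = 105
Neither = 110-105 = 5

At least one: 105; Neither: 5


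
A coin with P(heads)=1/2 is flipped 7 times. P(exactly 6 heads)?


Binomial: P(X=6) = C(7,6)×p^6×(1-p)^1
= 7 × 1/64 × 1/2 = 7/128

P(X=6) = 7/128 ≈ 5.47%


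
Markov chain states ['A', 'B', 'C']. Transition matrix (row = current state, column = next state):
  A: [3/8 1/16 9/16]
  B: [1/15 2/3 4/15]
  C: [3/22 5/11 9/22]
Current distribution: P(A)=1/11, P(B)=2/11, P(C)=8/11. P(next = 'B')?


P(next=B) = Σᵢ P(now=i)×P(i→B)
= 1/11×1/16 + 2/11×2/3 + 8/11×5/11
= 1/176 + 4/33 + 40/121 = 2657/5808

P = 2657/5808 ≈ 0.4575


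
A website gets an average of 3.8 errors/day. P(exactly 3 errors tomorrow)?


Poisson(λ=3.8): P(X=3) = e^(-λ)×λ^k/k!
= e^(-3.8) × 3.8^3 / 3!
≈ 0.02237077186 × 54.872 / 6 ≈ 0.204588

P(X=3) ≈ 0.204588 ≈ 20.46%


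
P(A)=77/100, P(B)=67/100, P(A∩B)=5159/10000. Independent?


P(A)×P(B) = 5159/10000
P(A∩B) = 5159/10000
Equal ✓ → Independent

Yes, independent


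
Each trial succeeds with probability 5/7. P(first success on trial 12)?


Geometric: P(X=12) = (1-p)^(k-1)×p = (2/7)^11×5/7 = 10240/13841287201

P(X=12) = 10240/13841287201 ≈ 0.00%


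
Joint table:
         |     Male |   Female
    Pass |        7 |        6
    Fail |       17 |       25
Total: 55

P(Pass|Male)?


P(Pass|Male) = 7/(7+17) = 7/24

P = 7/24 ≈ 29.17%


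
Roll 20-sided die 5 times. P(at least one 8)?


P(no 8)^5 = (19/20)^5 = 2476099/3200000
P(≥1) = 1 - 2476099/3200000 = 723901/3200000

P = 723901/3200000 ≈ 22.62%


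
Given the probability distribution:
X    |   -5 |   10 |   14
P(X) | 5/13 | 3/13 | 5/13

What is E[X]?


E[X] = Σ x·P(X=x)
= (-5)×(5/13) + (10)×(3/13) + (14)×(5/13)
= 75/13

E[X] = 75/13


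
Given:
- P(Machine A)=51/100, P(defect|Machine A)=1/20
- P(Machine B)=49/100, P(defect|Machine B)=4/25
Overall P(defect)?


P(B) = Σ P(B|Aᵢ)×P(Aᵢ)
  1/20×51/100 = 51/2000
  4/25×49/100 = 49/625
Sum = 1039/10000

P(defect) = 1039/10000 ≈ 10.39%


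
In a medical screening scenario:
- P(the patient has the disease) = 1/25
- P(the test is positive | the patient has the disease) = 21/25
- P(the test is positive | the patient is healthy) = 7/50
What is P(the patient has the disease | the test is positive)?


Using Bayes' theorem:
P(A|B) = P(B|A)·P(A) / P(B)

P(the test is positive) = 21/25 × 1/25 + 7/50 × 24/25
= 21/625 + 84/625 = 21/125

P(the patient has the disease|the test is positive) = (21/625) / (21/125) = 1/5

P(the patient has the disease|the test is positive) = 1/5 ≈ 20.00%


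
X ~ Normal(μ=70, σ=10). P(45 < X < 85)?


z₁=(45-70)/10=-2.5, z₂=(85-70)/10=1.5
P = Φ(1.5) - Φ(-2.5) = 0.933193 - 0.006210 = 0.926983 ≈ 0.9270

P(45 < X < 85) ≈ 0.9270


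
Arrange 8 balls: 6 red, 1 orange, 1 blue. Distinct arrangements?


8!/(6!×1!×1!) = 56

56


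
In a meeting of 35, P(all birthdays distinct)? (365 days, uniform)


P(all different) = Π(365-i)/365 for i=0..34
= (365/365)×(364/365)×...×(331/365)
= 0.185617

P ≈ 0.1856 ≈ 18.56%


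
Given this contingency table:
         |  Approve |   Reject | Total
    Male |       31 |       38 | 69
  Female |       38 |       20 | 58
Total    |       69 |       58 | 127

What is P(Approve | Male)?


P(Approve | Male) = 31/(31+38) = 31/69

P(Approve|Male) = 31/69 ≈ 44.93%


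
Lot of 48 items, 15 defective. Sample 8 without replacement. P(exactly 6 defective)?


Hypergeometric: C(15,6)×C(33,2)/C(48,8)
= 5005×528/377348994 = 40040/5717409

P(X=6) = 40040/5717409 ≈ 0.70%


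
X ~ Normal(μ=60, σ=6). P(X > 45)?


z = (45-60)/6 = -2.5
P(X > 45) = 1 - P(Z ≤ -2.5) = 1 - 0.0062 = 0.9938

P(X > 45) ≈ 0.9938


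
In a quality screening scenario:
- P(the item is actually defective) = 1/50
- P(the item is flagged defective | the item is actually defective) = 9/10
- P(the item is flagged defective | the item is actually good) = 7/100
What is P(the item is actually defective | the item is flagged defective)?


Using Bayes' theorem:
P(A|B) = P(B|A)·P(A) / P(B)

P(the item is flagged defective) = 9/10 × 1/50 + 7/100 × 49/50
= 9/500 + 343/5000 = 433/5000

P(the item is actually defective|the item is flagged defective) = (9/500) / (433/5000) = 90/433

P(the item is actually defective|the item is flagged defective) = 90/433 ≈ 20.79%


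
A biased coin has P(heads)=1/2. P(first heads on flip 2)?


Geometric: P(X=2) = (1-p)^(k-1)×p = (1/2)^1×1/2 = 1/4

P(X=2) = 1/4 ≈ 25.00%


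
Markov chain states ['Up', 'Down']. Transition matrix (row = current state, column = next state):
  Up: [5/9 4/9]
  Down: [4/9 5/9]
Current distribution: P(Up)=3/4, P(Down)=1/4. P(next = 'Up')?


P(next=Up) = Σᵢ P(now=i)×P(i→Up)
= 3/4×5/9 + 1/4×4/9
= 5/12 + 1/9 = 19/36

P = 19/36 ≈ 0.5278


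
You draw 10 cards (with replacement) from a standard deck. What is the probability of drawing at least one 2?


P(not a 2) = 48/52 = 12/13
P(none in 10 draws) = (12/13)^10 = 61917364224/137858491849
P(≥1 2) = 1 - 61917364224/137858491849 = 75941127625/137858491849

P = 75941127625/137858491849 ≈ 55.09%


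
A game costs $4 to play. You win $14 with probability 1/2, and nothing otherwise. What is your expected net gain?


E[gain] = (14-4)×1/2 + (-4)×1/2
= 5 - 2 = 3

Expected net gain = $3 ≈ $3.00


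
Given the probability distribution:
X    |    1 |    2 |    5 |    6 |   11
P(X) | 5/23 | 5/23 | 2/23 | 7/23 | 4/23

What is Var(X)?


E[X] = 111/23
E[X²] = 811/23
Var(X) = E[X²] - (E[X])² = 811/23 - 12321/529 = 6332/529

Var(X) = 6332/529 ≈ 11.9698


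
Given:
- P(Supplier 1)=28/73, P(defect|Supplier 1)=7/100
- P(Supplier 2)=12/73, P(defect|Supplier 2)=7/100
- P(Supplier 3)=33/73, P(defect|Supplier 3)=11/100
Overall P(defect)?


P(B) = Σ P(B|Aᵢ)×P(Aᵢ)
  7/100×28/73 = 49/1825
  7/100×12/73 = 21/1825
  11/100×33/73 = 363/7300
Sum = 643/7300

P(defect) = 643/7300 ≈ 8.81%


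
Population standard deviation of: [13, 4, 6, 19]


Mean = 42/4 = 21/2
  (13-21/2)²=25/4
  (4-21/2)²=169/4
  (6-21/2)²=81/4
  (19-21/2)²=289/4
Σ(x-μ)² = 141
σ² = 141/4

σ = √(141/4) ≈ 5.9372


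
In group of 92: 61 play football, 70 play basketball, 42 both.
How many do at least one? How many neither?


|A∪B| = 61+70-42 = 89
Neither = 92-89 = 3

At least one: 89; Neither: 3


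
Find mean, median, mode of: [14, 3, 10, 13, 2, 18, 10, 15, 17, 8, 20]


Sorted: [2, 3, 8, 10, 10, 13, 14, 15, 17, 18, 20]
Mean = 130/11
Median = 13
Freq: {14: 1, 3: 1, 10: 2, 13: 1, 2: 1, 18: 1, 15: 1, 17: 1, 8: 1, 20: 1}
Mode: [10]

Mean=130/11, Median=13, Mode=10


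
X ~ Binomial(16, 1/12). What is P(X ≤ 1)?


P(X ≤ 1) = Σ P(X=i) for i=0..1
P(X=0) = 45949729863572161/184884258895036416
P(X=1) = 4177248169415651/11555266180939776
Sum = 4177248169415651/6847565144260608

P(X ≤ 1) = 4177248169415651/6847565144260608 ≈ 61.00%


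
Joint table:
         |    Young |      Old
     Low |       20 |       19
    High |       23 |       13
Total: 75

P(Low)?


P(Low) = (20+19)/75 = 39/75 = 13/25

P(Low) = 13/25 ≈ 52.00%


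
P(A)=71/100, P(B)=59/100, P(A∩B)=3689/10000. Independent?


P(A)×P(B) = 4189/10000
P(A∩B) = 3689/10000
Not equal → NOT independent

No, not independent


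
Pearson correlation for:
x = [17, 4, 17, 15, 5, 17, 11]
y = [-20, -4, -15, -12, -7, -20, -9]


n=7, Σx=86, Σy=-87, Σxy=-1265, Σx²=1254, Σy²=1315
r = (7×(-1265) - 86×(-87))/√((7×1254 - 86²)(7×1315 - (-87)²))
= -1373/√(1382×1636) = -1373/√2260952 ≈ -1373/1503.6462 ≈ -0.9131

r ≈ -0.9131


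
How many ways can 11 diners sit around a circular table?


Circular arrangements of 11 distinct objects: fix one position to break rotational symmetry.
(n-1)! = 10! = 3628800

3628800


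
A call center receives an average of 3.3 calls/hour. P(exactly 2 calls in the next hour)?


Poisson(λ=3.3): P(X=2) = e^(-λ)×λ^k/k!
= e^(-3.3) × 3.3^2 / 2!
≈ 0.0368831674 × 10.89 / 2 ≈ 0.200829

P(X=2) ≈ 0.200829 ≈ 20.08%


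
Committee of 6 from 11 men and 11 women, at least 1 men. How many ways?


Count by #men:
  1M,5W: C(11,1)×C(11,5)=5082
  2M,4W: C(11,2)×C(11,4)=18150
  3M,3W: C(11,3)×C(11,3)=27225
  4M,2W: C(11,4)×C(11,2)=18150
  5M,1W: C(11,5)×C(11,1)=5082
  6M,0W: C(11,6)×C(11,0)=462
Total = 74151

74151


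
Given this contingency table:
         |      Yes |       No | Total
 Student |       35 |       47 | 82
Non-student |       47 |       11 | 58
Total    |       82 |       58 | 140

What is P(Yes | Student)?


P(Yes | Student) = 35/(35+47) = 35/82

P(Yes|Student) = 35/82 ≈ 42.68%


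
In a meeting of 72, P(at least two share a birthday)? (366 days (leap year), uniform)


P(all different) = Π(366-i)/366 for i=0..71
= 0.000559
P(match) = 1 - 0.000559 = 0.999441

P ≈ 0.9994 ≈ 99.94%


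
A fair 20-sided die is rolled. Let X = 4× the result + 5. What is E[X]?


E[die] = (1+20)/2 = 21/2
E[X] = 4×21/2 + 5 = 47

E[X] = 47


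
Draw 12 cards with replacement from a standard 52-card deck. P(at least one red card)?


P(not a red card) = 26/52 = 1/2
P(none in 12 draws) = (1/2)^12 = 1/4096
P(≥1 red card) = 1 - 1/4096 = 4095/4096

P = 4095/4096 ≈ 99.98%


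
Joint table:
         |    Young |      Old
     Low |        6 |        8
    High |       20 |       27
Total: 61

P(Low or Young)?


P(Low∨Young) = P(Low) + P(Young) - P(Low∧Young)
= (14 + 26 - 6)/61 = 34/61

P = 34/61 ≈ 55.74%


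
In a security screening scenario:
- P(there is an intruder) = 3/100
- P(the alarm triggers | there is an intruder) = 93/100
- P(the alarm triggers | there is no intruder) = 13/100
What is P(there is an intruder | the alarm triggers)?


Using Bayes' theorem:
P(A|B) = P(B|A)·P(A) / P(B)

P(the alarm triggers) = 93/100 × 3/100 + 13/100 × 97/100
= 279/10000 + 1261/10000 = 77/500

P(there is an intruder|the alarm triggers) = (279/10000) / (77/500) = 279/1540

P(there is an intruder|the alarm triggers) = 279/1540 ≈ 18.12%


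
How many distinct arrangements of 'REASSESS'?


Letters: 8, freq: {'R': 1, 'E': 2, 'A': 1, 'S': 4}
8!/(1!×2!×1!×4!) = 40320/48 = 840

840


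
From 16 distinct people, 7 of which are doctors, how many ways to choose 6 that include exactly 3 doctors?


Choose 3 of the 7 doctors and 3 of the other 9 people:
C(7,3)×C(9,3) = 35×84 = 2940

2940


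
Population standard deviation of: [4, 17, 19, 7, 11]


Mean = 58/5
  (4-58/5)²=1444/25
  (17-58/5)²=729/25
  (19-58/5)²=1369/25
  (7-58/5)²=529/25
  (11-58/5)²=9/25
Σ(x-μ)² = 816/5
σ² = (816/5)/5 = 816/25

σ = √(816/25) ≈ 5.7131


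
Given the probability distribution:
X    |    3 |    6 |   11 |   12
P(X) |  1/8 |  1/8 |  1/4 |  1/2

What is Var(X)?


E[X] = 79/8
E[X²] = 863/8
Var(X) = E[X²] - (E[X])² = 863/8 - 6241/64 = 663/64

Var(X) = 663/64 ≈ 10.3594


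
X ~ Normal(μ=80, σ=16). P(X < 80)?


z = (80-80)/16 = 0.0
P(Z < 0.0) = 0.5000

P(X < 80) ≈ 0.5000


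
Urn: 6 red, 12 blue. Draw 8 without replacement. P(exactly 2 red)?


Hypergeometric: C(6,2)×C(12,6)/C(18,8)
= 15×924/43758 = 70/221

P(X=2) = 70/221 ≈ 31.67%


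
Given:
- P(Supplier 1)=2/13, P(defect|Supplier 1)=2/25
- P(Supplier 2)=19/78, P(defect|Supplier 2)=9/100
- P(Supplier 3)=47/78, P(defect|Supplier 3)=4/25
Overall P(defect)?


P(B) = Σ P(B|Aᵢ)×P(Aᵢ)
  2/25×2/13 = 4/325
  9/100×19/78 = 57/2600
  4/25×47/78 = 94/975
Sum = 1019/7800

P(defect) = 1019/7800 ≈ 13.06%


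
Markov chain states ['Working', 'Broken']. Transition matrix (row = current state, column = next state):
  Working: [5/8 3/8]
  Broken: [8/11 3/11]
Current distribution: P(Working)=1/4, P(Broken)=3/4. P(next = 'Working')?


P(next=Working) = Σᵢ P(now=i)×P(i→Working)
= 1/4×5/8 + 3/4×8/11
= 5/32 + 6/11 = 247/352

P = 247/352 ≈ 0.7017


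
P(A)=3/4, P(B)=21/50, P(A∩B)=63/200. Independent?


P(A)×P(B) = 63/200
P(A∩B) = 63/200
Equal ✓ → Independent

Yes, independent


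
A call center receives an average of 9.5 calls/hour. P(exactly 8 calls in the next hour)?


Poisson(λ=9.5): P(X=8) = e^(-λ)×λ^k/k!
= e^(-9.5) × 9.5^8 / 8!
≈ 7.485182989e-05 × 66342043.1289 / 40320 ≈ 0.123160

P(X=8) ≈ 0.123160 ≈ 12.32%


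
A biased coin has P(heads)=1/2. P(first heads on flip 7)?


Geometric: P(X=7) = (1-p)^(k-1)×p = (1/2)^6×1/2 = 1/128

P(X=7) = 1/128 ≈ 0.78%


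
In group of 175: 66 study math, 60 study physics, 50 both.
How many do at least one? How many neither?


|A∪B| = 66+60-50 = 76
Neither = 175-76 = 99

At least one: 76; Neither: 99


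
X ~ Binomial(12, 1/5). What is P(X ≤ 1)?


P(X ≤ 1) = Σ P(X=i) for i=0..1
P(X=0) = 16777216/244140625
P(X=1) = 50331648/244140625
Sum = 67108864/244140625

P(X ≤ 1) = 67108864/244140625 ≈ 27.49%


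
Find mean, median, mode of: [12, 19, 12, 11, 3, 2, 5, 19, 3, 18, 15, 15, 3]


Sorted: [2, 3, 3, 3, 5, 11, 12, 12, 15, 15, 18, 19, 19]
Mean = 137/13
Median = 12
Freq: {12: 2, 19: 2, 11: 1, 3: 3, 2: 1, 5: 1, 18: 1, 15: 2}
Mode: [3]

Mean=137/13, Median=12, Mode=3


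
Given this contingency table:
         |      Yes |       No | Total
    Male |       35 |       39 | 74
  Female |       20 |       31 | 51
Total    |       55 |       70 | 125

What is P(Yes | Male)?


P(Yes | Male) = 35/(35+39) = 35/74

P(Yes|Male) = 35/74 ≈ 47.30%


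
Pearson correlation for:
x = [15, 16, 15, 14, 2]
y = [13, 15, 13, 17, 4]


n=5, Σx=62, Σy=62, Σxy=876, Σx²=906, Σy²=868
r = (5×876 - 62×62)/√((5×906 - 62²)(5×868 - 62²))
= 536/√(686×496) = 536/√340256 ≈ 536/583.3147 ≈ 0.9189

r ≈ 0.9189


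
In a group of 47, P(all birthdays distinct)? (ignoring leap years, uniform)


P(all different) = Π(365-i)/365 for i=0..46
= (365/365)×(364/365)×...×(319/365)
= 0.045226

P ≈ 0.0452 ≈ 4.52%


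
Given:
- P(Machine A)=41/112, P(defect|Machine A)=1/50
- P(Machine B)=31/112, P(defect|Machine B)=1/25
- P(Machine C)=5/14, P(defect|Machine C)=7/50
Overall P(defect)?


P(B) = Σ P(B|Aᵢ)×P(Aᵢ)
  1/50×41/112 = 41/5600
  1/25×31/112 = 31/2800
  7/50×5/14 = 1/20
Sum = 383/5600

P(defect) = 383/5600 ≈ 6.84%


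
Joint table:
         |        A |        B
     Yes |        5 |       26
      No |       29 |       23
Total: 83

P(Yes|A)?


P(Yes|A) = 5/(5+29) = 5/34

P = 5/34 ≈ 14.71%


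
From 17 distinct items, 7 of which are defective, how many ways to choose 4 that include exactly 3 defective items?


Choose 3 of the 7 defective items and 1 of the other 10 items:
C(7,3)×C(10,1) = 35×10 = 350

350


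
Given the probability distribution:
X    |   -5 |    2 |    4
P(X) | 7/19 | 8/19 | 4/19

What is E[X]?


E[X] = Σ x·P(X=x)
= (-5)×(7/19) + (2)×(8/19) + (4)×(4/19)
= -3/19

E[X] = -3/19


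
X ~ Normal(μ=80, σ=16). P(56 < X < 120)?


z₁=(56-80)/16=-1.5, z₂=(120-80)/16=2.5
P = Φ(2.5) - Φ(-1.5) = 0.993790 - 0.066807 = 0.926983 ≈ 0.9270

P(56 < X < 120) ≈ 0.9270


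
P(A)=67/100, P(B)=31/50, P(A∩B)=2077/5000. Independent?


P(A)×P(B) = 2077/5000
P(A∩B) = 2077/5000
Equal ✓ → Independent

Yes, independent


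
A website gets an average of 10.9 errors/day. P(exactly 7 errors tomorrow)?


Poisson(λ=10.9): P(X=7) = e^(-λ)×λ^k/k!
= e^(-10.9) × 10.9^7 / 7!
≈ 1.8458234e-05 × 18280391.2082 / 5040 ≈ 0.066949

P(X=7) ≈ 0.066949 ≈ 6.69%


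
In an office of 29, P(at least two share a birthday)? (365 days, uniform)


P(all different) = Π(365-i)/365 for i=0..28
= 0.319031
P(match) = 1 - 0.319031 = 0.680969

P ≈ 0.6810 ≈ 68.10%


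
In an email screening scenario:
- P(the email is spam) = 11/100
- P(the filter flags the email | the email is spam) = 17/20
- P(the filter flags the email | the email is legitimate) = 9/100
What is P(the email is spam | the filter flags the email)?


Using Bayes' theorem:
P(A|B) = P(B|A)·P(A) / P(B)

P(the filter flags the email) = 17/20 × 11/100 + 9/100 × 89/100
= 187/2000 + 801/10000 = 217/1250

P(the email is spam|the filter flags the email) = (187/2000) / (217/1250) = 935/1736

P(the email is spam|the filter flags the email) = 935/1736 ≈ 53.86%


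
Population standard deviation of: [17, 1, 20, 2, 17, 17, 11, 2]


Mean = 87/8
  (17-87/8)²=2401/64
  (1-87/8)²=6241/64
  (20-87/8)²=5329/64
  (2-87/8)²=5041/64
  (17-87/8)²=2401/64
  (17-87/8)²=2401/64
  (11-87/8)²=1/64
  (2-87/8)²=5041/64
Σ(x-μ)² = 3607/8
σ² = (3607/8)/8 = 3607/64

σ = √(3607/64) ≈ 7.5073


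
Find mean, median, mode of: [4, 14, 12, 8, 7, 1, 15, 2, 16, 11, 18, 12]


Sorted: [1, 2, 4, 7, 8, 11, 12, 12, 14, 15, 16, 18]
Mean = 120/12 = 10
Median = 23/2
Freq: {4: 1, 14: 1, 12: 2, 8: 1, 7: 1, 1: 1, 15: 1, 2: 1, 16: 1, 11: 1, 18: 1}
Mode: [12]

Mean=10, Median=23/2, Mode=12


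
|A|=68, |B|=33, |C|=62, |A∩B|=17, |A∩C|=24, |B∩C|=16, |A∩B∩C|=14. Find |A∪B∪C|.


|A∪B∪C| = 68+33+62-17-24-16+14 = 120

|A∪B∪C| = 120


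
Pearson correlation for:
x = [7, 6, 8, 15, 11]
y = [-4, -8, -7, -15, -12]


n=5, Σx=47, Σy=-46, Σxy=-489, Σx²=495, Σy²=498
r = (5×(-489) - 47×(-46))/√((5×495 - 47²)(5×498 - (-46)²))
= -283/√(266×374) = -283/√99484 ≈ -283/315.4108 ≈ -0.8972

r ≈ -0.8972
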